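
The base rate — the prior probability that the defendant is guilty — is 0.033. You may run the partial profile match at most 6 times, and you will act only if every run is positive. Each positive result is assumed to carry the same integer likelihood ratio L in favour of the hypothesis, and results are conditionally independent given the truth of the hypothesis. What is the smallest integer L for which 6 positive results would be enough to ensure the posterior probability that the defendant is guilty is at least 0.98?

Prior odds = 0.033/0.967 = 33/967.
Target odds = 0.98/0.02 = 49.
Need L⁶ ≥ 49 ÷ (33/967) = 47383/33.
3⁶ = 729 < 47383/33 ≤ 4096 = 4⁶, so L = 4.

4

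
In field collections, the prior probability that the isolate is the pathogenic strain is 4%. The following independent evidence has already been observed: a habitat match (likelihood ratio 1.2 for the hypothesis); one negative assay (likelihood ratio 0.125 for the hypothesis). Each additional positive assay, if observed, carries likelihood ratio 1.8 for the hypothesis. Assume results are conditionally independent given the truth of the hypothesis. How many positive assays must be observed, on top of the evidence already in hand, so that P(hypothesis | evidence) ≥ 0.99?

Prior odds = 0.04/0.96 = 1/24.
Combined Bayes factor of the evidence already in hand = 1.2 × 0.125 = 0.15.
Odds after that evidence = (1/24) × 0.15 = 0.00625.
Target odds = 0.99/0.01 = 99.
Need 1.8ⁿ ≥ 99 ÷ 0.00625 = 15840.
1.8¹⁶ ≈12144 falls short of 15840 but 1.8¹⁷ ≈21859.1 reaches it, so n = 17.

17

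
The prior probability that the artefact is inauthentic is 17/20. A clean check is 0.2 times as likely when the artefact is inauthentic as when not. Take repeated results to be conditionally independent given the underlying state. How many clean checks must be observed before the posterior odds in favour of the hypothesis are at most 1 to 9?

3

Prior odds: 0.85 ÷ 0.15 = 17/3.
Likelihood ratio per clean check = 0.2.
Target odds = 1/9.
Need (17/3) × 0.2ⁿ ≤ 1/9, i.e. 0.2ⁿ ≤ 1/51.
0.2² = 0.04 is still above 1/51 but 0.2³ = 0.008 is at or below it, so n = 3.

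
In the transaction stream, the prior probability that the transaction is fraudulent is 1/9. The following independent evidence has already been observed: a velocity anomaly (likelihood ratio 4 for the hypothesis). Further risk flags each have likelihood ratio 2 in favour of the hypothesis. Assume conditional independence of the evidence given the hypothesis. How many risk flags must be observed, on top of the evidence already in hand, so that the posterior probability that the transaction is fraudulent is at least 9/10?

Prior odds = (1/9)/(8/9) = 0.125.
Bayes factor of the evidence already in hand = 4.
Odds after that evidence = 0.125 × 4 = 0.5.
Target odds = 0.9/0.1 = 9.
Need 2ⁿ ≥ 9 ÷ 0.5 = 18.
2⁴ = 16 falls short of 18 but 2⁵ = 32 reaches it, so n = 5.

5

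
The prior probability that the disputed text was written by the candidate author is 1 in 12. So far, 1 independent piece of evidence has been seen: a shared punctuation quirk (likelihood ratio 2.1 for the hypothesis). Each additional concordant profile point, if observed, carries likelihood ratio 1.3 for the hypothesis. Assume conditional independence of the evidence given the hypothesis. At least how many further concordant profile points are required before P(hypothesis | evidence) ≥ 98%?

22

Prior odds = (1/12)/(11/12) = 1/11.
Bayes factor of the evidence already in hand = 2.1.
Odds after that evidence = (1/11) × 2.1 = 21/110.
Target odds = 0.98/0.02 = 49.
Need 1.3ⁿ ≥ 49 ÷ (21/110) = 770/3.
1.3²¹ ≈247.065 falls short of 770/3 but 1.3²² ≈321.184 reaches it, so n = 22.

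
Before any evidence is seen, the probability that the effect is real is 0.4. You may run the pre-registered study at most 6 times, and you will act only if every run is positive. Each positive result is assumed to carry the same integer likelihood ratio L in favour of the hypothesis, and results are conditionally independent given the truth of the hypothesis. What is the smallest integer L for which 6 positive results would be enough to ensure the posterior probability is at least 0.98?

Prior odds = 0.4/0.6 = 2/3.
Target odds = 0.98/0.02 = 49.
Need L⁶ ≥ 49 ÷ (2/3) = 73.5.
2⁶ = 64 < 73.5 ≤ 729 = 3⁶, so L = 3.

3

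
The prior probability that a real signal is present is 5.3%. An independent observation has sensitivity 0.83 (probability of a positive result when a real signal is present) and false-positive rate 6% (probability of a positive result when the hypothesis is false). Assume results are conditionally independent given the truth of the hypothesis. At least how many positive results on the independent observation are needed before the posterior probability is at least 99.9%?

Prior odds: 0.053 ÷ 0.947 = 53/947.
Likelihood ratio of a positive result = 0.83/0.06 = 83/6.
Target odds: 0.999 ÷ 0.001 = 999.
Need (53/947) × (83/6)ⁿ ≥ 999, i.e. (83/6)ⁿ ≥ 946053/53.
(83/6)³ = 571787/216 falls short of 946053/53 but (83/6)⁴ = 47458321/1296 reaches it, so n = 4.

4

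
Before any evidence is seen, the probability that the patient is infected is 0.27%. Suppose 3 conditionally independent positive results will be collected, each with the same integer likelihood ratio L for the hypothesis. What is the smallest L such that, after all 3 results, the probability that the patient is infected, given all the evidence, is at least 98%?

27

Prior odds = 0.0027/0.9973 = 27/9973.
Target odds = 0.98/0.02 = 49.
Need L³ ≥ 49 ÷ (27/9973) = 488677/27.
26³ = 17576 < 488677/27 ≤ 19683 = 27³, so L = 27.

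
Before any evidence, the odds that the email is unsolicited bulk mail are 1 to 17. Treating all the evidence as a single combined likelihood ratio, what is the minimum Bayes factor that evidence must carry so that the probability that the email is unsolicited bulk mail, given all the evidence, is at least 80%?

68

Prior odds = 1/17.
Target odds = 0.8/0.2 = 4.
Required Bayes factor = 4 ÷ (1/17) = 68.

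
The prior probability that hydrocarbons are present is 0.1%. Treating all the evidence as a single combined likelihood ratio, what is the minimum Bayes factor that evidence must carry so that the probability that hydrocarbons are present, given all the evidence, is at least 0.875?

6993

Prior odds = 0.001/0.999 = 1/999.
Target odds = 0.875/0.125 = 7.
Required Bayes factor = 7 ÷ (1/999) = 6993.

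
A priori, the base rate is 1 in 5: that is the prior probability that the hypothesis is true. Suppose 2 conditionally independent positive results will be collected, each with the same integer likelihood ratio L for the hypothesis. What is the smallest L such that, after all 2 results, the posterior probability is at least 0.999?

64

Prior odds = 0.2/0.8 = 0.25.
Target odds = 0.999/0.001 = 999.
Need L² ≥ 999 ÷ 0.25 = 3996.
63² = 3969 < 3996 ≤ 4096 = 64², so L = 64.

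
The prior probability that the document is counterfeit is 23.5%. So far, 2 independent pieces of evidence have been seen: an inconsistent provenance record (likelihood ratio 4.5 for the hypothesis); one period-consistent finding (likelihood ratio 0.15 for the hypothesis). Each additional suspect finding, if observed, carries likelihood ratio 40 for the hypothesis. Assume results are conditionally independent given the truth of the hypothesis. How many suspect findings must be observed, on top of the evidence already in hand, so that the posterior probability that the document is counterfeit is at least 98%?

Prior odds = 0.235/0.765 = 47/153.
Combined Bayes factor of the evidence already in hand = 4.5 × 0.15 = 0.675.
Odds after that evidence = (47/153) × 0.675 = 141/680.
Target odds = 0.98/0.02 = 49.
Need 40ⁿ ≥ 49 ÷ (141/680) = 33320/141.
40¹ = 40 falls short of 33320/141 but 40² = 1600 reaches it, so n = 2.

2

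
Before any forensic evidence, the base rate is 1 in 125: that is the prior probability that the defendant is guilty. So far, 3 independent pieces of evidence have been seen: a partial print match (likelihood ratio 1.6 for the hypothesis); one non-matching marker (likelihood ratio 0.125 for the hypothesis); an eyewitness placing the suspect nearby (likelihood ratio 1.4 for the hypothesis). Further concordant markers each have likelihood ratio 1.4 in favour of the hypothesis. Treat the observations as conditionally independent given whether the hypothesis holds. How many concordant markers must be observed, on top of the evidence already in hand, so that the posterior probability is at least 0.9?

25

Prior odds = 0.008/0.992 = 1/124.
Combined Bayes factor of the evidence already in hand = 1.6 × 0.125 × 1.4 = 0.28.
Odds after that evidence = (1/124) × 0.28 = 7/3100.
Target odds = 0.9/0.1 = 9.
Need 1.4ⁿ ≥ 9 ÷ (7/3100) = 27900/7.
1.4²⁴ ≈3214.2 falls short of 27900/7 but 1.4²⁵ ≈4499.88 reaches it, so n = 25.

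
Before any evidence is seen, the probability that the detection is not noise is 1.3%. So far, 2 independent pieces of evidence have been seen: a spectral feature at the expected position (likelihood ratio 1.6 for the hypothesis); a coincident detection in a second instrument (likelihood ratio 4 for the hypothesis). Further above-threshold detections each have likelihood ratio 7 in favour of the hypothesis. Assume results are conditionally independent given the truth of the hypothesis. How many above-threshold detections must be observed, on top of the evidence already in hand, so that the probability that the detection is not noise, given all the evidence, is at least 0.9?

3

Prior odds = 0.013/0.987 = 13/987.
Combined Bayes factor of the evidence already in hand = 1.6 × 4 = 6.4.
Odds after that evidence = (13/987) × 6.4 = 416/4935.
Target odds = 0.9/0.1 = 9.
Need 7ⁿ ≥ 9 ÷ (416/4935) = 44415/416.
7² = 49 falls short of 44415/416 but 7³ = 343 reaches it, so n = 3.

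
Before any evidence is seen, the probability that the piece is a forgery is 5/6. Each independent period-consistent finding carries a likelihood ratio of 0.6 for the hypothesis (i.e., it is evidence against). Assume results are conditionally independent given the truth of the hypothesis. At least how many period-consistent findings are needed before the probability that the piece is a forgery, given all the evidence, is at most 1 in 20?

9

Prior odds: (5/6) ÷ (1/6) = 5.
Likelihood ratio per period-consistent finding = 0.6.
Target posterior odds = 0.05/0.95 = 1/19.
Require 0.6ⁿ ≤ 1/19 ÷ 5 = 1/95.
0.6⁸ = 6561/390625 is still above 1/95 but 0.6⁹ = 19683/1953125 is at or below it, so n = 9.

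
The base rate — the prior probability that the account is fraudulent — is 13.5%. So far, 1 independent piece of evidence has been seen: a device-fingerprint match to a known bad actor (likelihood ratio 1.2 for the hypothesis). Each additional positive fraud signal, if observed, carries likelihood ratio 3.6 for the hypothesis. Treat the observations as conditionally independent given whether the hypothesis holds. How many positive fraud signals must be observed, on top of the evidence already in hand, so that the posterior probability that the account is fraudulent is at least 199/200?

6

Prior odds = 0.135/0.865 = 27/173.
Bayes factor of the evidence already in hand = 1.2.
Odds after that evidence = (27/173) × 1.2 = 162/865.
Target odds = 0.995/0.005 = 199.
Need 3.6ⁿ ≥ 199 ÷ (162/865) = 172135/162.
3.6⁵ = 604.66176 falls short of 172135/162 but 3.6⁶ = 34012224/15625 reaches it, so n = 6.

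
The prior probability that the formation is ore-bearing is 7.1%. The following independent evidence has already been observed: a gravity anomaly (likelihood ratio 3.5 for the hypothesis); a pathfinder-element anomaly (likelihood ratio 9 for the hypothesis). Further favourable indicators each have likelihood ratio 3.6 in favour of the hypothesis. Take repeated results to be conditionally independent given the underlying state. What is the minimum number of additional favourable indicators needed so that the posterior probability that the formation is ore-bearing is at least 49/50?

Prior odds = 0.071/0.929 = 71/929.
Combined Bayes factor of the evidence already in hand = 3.5 × 9 = 31.5.
Odds after that evidence = (71/929) × 31.5 = 4473/1858.
Target odds = 0.98/0.02 = 49.
Need 3.6ⁿ ≥ 49 ÷ (4473/1858) = 13006/639.
3.6² = 12.96 falls short of 13006/639 but 3.6³ = 46.656 reaches it, so n = 3.

3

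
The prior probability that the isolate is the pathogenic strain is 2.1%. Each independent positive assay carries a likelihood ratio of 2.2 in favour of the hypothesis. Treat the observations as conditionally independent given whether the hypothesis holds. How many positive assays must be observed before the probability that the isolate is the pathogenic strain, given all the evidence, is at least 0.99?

11

Prior odds = 0.021/0.979 = 21/979.
Likelihood ratio per positive assay = 2.2.
Target odds: 0.99 ÷ 0.01 = 99.
Require 2.2ⁿ ≥ 99 ÷ (21/979) = 32307/7.
2.2¹⁰ ≈2655.99 falls short of 32307/7 but 2.2¹¹ ≈5843.18 reaches it, so n = 11.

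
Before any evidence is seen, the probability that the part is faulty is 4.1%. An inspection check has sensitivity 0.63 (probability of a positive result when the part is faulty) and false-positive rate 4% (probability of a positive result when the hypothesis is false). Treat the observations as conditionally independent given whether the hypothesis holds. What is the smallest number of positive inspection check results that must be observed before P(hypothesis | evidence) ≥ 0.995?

Prior odds: 0.041 ÷ 0.959 = 41/959.
Likelihood ratio of a positive result = 0.63/0.04 = 15.75.
Target posterior odds = 0.995/0.005 = 199.
Require 15.75ⁿ ≥ 199 ÷ (41/959) = 190841/41.
15.75³ = 3906.984375 falls short of 190841/41 but 15.75⁴ = 15752961/256 reaches it, so n = 4.

4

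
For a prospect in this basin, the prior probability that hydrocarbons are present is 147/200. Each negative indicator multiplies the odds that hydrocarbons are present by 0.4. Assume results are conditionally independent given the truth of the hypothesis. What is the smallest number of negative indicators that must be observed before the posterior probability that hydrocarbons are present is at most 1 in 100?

Prior odds: 0.735 ÷ 0.265 = 147/53.
Likelihood ratio per negative indicator = 0.4.
Target odds: 0.01 ÷ 0.99 = 1/99.
Require 0.4ⁿ ≤ 1/99 ÷ (147/53) = 53/14553.
0.4⁶ = 64/15625 is still above 53/14553 but 0.4⁷ = 128/78125 is at or below it, so n = 7.

7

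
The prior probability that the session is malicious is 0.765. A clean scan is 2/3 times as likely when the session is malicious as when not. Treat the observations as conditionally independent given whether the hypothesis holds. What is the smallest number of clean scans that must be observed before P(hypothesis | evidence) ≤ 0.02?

Prior odds = 0.765/0.235 = 153/47.
Likelihood ratio per clean scan = 2/3.
Target posterior odds = 0.02/0.98 = 1/49.
Need (153/47) × (2/3)ⁿ ≤ 1/49, i.e. (2/3)ⁿ ≤ 47/7497.
(2/3)¹² = 4096/531441 is still above 47/7497 but (2/3)¹³ = 8192/1594323 is at or below it, so n = 13.

13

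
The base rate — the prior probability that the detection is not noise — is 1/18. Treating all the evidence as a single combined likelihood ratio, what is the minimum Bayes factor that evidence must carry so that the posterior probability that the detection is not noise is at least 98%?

833

Prior odds = (1/18)/(17/18) = 1/17.
Target odds = 0.98/0.02 = 49.
Required Bayes factor = 49 ÷ (1/17) = 833.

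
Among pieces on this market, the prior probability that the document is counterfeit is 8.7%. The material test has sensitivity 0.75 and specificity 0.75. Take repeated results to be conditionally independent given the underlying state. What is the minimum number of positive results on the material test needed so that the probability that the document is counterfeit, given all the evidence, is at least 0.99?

7

Prior odds: 0.087 ÷ 0.913 = 87/913.
False-positive rate = 1 − 0.75 = 0.25; likelihood ratio of a positive = 0.75/0.25 = 3.
Target posterior odds = 0.99/0.01 = 99.
Require 3ⁿ ≥ 99 ÷ (87/913) = 30129/29.
3⁶ = 729 falls short of 30129/29 but 3⁷ = 2187 reaches it, so n = 7.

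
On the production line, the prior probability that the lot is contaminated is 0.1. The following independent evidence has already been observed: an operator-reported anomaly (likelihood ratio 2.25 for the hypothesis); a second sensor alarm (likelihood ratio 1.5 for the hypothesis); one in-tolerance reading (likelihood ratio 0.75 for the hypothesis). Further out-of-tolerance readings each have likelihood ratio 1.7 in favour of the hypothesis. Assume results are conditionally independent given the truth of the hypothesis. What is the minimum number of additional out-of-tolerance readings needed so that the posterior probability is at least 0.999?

16

Prior odds = 0.1/0.9 = 1/9.
Combined Bayes factor of the evidence already in hand = 2.25 × 1.5 × 0.75 = 2.53125.
Odds after that evidence = (1/9) × 2.53125 = 0.28125.
Target odds = 0.999/0.001 = 999.
Need 1.7ⁿ ≥ 999 ÷ 0.28125 = 3552.
1.7¹⁵ ≈2862.42 falls short of 3552 but 1.7¹⁶ ≈4866.12 reaches it, so n = 16.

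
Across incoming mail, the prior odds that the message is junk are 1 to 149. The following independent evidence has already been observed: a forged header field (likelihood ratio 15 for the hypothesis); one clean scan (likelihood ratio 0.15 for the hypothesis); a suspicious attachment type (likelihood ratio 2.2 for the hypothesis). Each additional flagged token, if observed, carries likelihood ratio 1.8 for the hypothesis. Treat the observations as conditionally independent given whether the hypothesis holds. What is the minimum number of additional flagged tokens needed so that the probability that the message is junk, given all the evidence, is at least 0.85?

Prior odds = 1/149.
Combined Bayes factor of the evidence already in hand = 15 × 0.15 × 2.2 = 4.95.
Odds after that evidence = (1/149) × 4.95 = 99/2980.
Target odds = 0.85/0.15 = 17/3.
Need 1.8ⁿ ≥ 17/3 ÷ (99/2980) = 50660/297.
1.8⁸ = 43046721/390625 falls short of 50660/297 but 1.8⁹ = 387420489/1953125 reaches it, so n = 9.

9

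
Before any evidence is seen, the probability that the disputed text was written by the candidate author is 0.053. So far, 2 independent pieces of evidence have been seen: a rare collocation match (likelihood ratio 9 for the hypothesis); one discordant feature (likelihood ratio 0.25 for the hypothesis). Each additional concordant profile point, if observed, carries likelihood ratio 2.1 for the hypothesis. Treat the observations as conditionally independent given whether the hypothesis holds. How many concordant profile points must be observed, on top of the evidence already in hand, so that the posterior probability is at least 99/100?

9

Prior odds = 0.053/0.947 = 53/947.
Combined Bayes factor of the evidence already in hand = 9 × 0.25 = 2.25.
Odds after that evidence = (53/947) × 2.25 = 477/3788.
Target odds = 0.99/0.01 = 99.
Need 2.1ⁿ ≥ 99 ÷ (477/3788) = 41668/53.
2.1⁸ ≈378.229 falls short of 41668/53 but 2.1⁹ ≈794.28 reaches it, so n = 9.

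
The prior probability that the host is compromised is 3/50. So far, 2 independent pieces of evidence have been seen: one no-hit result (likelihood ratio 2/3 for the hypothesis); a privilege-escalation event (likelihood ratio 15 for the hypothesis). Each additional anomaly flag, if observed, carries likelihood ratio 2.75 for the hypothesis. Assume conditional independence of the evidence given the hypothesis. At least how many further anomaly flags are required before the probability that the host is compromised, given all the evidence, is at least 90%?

Prior odds = 0.06/0.94 = 3/47.
Combined Bayes factor of the evidence already in hand = (2/3) × 15 = 10.
Odds after that evidence = (3/47) × 10 = 30/47.
Target odds = 0.9/0.1 = 9.
Need 2.75ⁿ ≥ 9 ÷ (30/47) = 14.1.
2.75² = 7.5625 falls short of 14.1 but 2.75³ = 20.796875 reaches it, so n = 3.

3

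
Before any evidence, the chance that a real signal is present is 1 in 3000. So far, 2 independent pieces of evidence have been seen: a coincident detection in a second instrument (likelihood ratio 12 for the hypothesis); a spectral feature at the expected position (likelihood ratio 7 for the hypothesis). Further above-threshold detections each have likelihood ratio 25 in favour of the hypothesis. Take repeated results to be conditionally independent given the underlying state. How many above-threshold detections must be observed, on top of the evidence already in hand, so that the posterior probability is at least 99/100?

3

Prior odds = (1/3000)/(2999/3000) = 1/2999.
Combined Bayes factor of the evidence already in hand = 12 × 7 = 84.
Odds after that evidence = (1/2999) × 84 = 84/2999.
Target odds = 0.99/0.01 = 99.
Need 25ⁿ ≥ 99 ÷ (84/2999) = 98967/28.
25² = 625 falls short of 98967/28 but 25³ = 15625 reaches it, so n = 3.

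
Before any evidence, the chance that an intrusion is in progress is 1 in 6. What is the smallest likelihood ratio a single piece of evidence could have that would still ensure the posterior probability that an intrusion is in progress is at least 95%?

Prior odds = (1/6)/(5/6) = 0.2.
Target odds = 0.95/0.05 = 19.
Required Bayes factor = 19 ÷ 0.2 = 95.

95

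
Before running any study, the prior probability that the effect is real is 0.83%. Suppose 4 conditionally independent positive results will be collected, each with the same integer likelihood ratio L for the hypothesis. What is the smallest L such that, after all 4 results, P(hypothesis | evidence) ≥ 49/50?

9

Prior odds = 0.0083/0.9917 = 83/9917.
Target odds = 0.98/0.02 = 49.
Need L⁴ ≥ 49 ÷ (83/9917) = 485933/83.
8⁴ = 4096 < 485933/83 ≤ 6561 = 9⁴, so L = 9.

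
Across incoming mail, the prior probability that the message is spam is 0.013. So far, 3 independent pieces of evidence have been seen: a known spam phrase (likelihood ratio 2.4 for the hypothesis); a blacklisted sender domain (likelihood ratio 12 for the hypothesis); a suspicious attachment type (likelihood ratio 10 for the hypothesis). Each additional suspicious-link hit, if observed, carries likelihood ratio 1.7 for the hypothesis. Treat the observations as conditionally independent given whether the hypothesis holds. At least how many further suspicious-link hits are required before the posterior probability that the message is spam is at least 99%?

7

Prior odds = 0.013/0.987 = 13/987.
Combined Bayes factor of the evidence already in hand = 2.4 × 12 × 10 = 288.
Odds after that evidence = (13/987) × 288 = 1248/329.
Target odds = 0.99/0.01 = 99.
Need 1.7ⁿ ≥ 99 ÷ (1248/329) = 10857/416.
1.7⁶ = 24137569/1000000 falls short of 10857/416 but 1.7⁷ = 410338673/10000000 reaches it, so n = 7.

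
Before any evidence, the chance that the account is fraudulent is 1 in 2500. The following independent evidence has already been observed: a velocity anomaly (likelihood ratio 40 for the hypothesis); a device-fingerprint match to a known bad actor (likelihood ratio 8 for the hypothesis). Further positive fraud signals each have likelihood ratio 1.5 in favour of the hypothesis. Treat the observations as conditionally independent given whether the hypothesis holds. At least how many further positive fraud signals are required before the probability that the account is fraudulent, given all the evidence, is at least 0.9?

11

Prior odds = 0.0004/0.9996 = 1/2499.
Combined Bayes factor of the evidence already in hand = 40 × 8 = 320.
Odds after that evidence = (1/2499) × 320 = 320/2499.
Target odds = 0.9/0.1 = 9.
Need 1.5ⁿ ≥ 9 ÷ (320/2499) = 70.284375.
1.5¹⁰ = 59049/1024 falls short of 70.284375 but 1.5¹¹ = 177147/2048 reaches it, so n = 11.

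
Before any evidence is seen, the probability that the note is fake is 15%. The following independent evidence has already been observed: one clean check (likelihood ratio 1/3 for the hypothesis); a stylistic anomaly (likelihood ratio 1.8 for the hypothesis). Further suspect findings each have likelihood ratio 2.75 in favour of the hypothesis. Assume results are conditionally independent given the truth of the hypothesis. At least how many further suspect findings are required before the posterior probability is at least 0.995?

8

Prior odds = 0.15/0.85 = 3/17.
Combined Bayes factor of the evidence already in hand = (1/3) × 1.8 = 0.6.
Odds after that evidence = (3/17) × 0.6 = 9/85.
Target odds = 0.995/0.005 = 199.
Need 2.75ⁿ ≥ 199 ÷ (9/85) = 16915/9.
2.75⁷ = 19487171/16384 falls short of 16915/9 but 2.75⁸ = 214358881/65536 reaches it, so n = 8.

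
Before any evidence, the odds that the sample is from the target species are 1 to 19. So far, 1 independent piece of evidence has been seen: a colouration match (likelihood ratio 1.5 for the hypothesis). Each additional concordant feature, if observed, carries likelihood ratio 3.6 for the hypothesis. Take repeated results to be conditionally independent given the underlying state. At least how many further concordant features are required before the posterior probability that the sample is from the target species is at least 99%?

6

Prior odds = 1/19.
Bayes factor of the evidence already in hand = 1.5.
Odds after that evidence = (1/19) × 1.5 = 3/38.
Target odds = 0.99/0.01 = 99.
Need 3.6ⁿ ≥ 99 ÷ (3/38) = 1254.
3.6⁵ = 604.66176 falls short of 1254 but 3.6⁶ = 34012224/15625 reaches it, so n = 6.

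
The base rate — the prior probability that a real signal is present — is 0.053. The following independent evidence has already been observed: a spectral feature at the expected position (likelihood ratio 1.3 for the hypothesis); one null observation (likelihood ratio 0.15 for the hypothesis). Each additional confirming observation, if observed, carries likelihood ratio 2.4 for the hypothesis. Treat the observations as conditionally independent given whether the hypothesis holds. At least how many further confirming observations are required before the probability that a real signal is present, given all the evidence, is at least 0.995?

Prior odds = 0.053/0.947 = 53/947.
Combined Bayes factor of the evidence already in hand = 1.3 × 0.15 = 0.195.
Odds after that evidence = (53/947) × 0.195 = 2067/189400.
Target odds = 0.995/0.005 = 199.
Need 2.4ⁿ ≥ 199 ÷ (2067/189400) = 37690600/2067.
2.4¹¹ ≈15216.8 falls short of 37690600/2067 but 2.4¹² ≈36520.3 reaches it, so n = 12.

12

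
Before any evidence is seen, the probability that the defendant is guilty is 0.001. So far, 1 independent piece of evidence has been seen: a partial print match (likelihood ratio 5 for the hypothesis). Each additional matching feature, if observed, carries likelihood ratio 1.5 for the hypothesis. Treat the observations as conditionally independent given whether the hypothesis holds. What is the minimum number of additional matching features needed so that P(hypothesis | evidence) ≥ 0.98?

23

Prior odds = 0.001/0.999 = 1/999.
Bayes factor of the evidence already in hand = 5.
Odds after that evidence = (1/999) × 5 = 5/999.
Target odds = 0.98/0.02 = 49.
Need 1.5ⁿ ≥ 49 ÷ (5/999) = 9790.2.
1.5²² ≈7481.83 falls short of 9790.2 but 1.5²³ ≈11222.7 reaches it, so n = 23.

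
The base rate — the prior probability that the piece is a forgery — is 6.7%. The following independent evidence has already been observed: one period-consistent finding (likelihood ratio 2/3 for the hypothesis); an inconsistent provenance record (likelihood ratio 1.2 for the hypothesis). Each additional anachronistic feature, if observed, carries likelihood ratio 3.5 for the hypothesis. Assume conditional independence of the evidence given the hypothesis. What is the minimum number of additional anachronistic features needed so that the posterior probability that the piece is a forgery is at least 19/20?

Prior odds = 0.067/0.933 = 67/933.
Combined Bayes factor of the evidence already in hand = (2/3) × 1.2 = 0.8.
Odds after that evidence = (67/933) × 0.8 = 268/4665.
Target odds = 0.95/0.05 = 19.
Need 3.5ⁿ ≥ 19 ÷ (268/4665) = 88635/268.
3.5⁴ = 150.0625 falls short of 88635/268 but 3.5⁵ = 525.21875 reaches it, so n = 5.

5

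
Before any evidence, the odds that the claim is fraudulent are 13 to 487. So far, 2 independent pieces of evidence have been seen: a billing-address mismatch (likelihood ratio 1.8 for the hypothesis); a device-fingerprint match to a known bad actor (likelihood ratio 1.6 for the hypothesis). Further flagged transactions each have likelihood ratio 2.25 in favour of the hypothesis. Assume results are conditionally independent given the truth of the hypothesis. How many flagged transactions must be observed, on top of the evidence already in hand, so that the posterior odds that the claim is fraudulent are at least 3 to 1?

Prior odds = 13/487.
Combined Bayes factor of the evidence already in hand = 1.8 × 1.6 = 2.88.
Odds after that evidence = (13/487) × 2.88 = 936/12175.
Target odds = 3.
Need 2.25ⁿ ≥ 3 ÷ (936/12175) = 12175/312.
2.25⁴ = 25.62890625 falls short of 12175/312 but 2.25⁵ = 59049/1024 reaches it, so n = 5.

5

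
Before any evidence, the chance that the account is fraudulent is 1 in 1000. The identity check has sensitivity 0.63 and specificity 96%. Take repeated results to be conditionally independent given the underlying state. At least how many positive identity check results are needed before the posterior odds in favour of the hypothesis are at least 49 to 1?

Prior odds: 0.001 ÷ 0.999 = 1/999.
False-positive rate = 1 − 0.96 = 0.04; likelihood ratio of a positive = 0.63/0.04 = 15.75.
Target odds = 49.
Require 15.75ⁿ ≥ 49 ÷ (1/999) = 48951.
15.75³ = 3906.984375 falls short of 48951 but 15.75⁴ = 15752961/256 reaches it, so n = 4.

4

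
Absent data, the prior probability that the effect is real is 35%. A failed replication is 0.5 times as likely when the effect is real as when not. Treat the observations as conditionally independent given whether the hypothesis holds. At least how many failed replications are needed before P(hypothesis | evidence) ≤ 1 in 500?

9

Prior odds = 0.35/0.65 = 7/13.
Likelihood ratio per failed replication = 0.5.
Target posterior odds = 0.002/0.998 = 1/499.
Require 0.5ⁿ ≤ 1/499 ÷ (7/13) = 13/3493.
0.5⁸ = 0.00390625 is still above 13/3493 but 0.5⁹ = 0.001953125 is at or below it, so n = 9.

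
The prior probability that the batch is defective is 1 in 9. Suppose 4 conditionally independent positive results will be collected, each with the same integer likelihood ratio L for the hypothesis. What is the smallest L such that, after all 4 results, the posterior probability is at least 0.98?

5

Prior odds = (1/9)/(8/9) = 0.125.
Target odds = 0.98/0.02 = 49.
Need L⁴ ≥ 49 ÷ 0.125 = 392.
4⁴ = 256 < 392 ≤ 625 = 5⁴, so L = 5.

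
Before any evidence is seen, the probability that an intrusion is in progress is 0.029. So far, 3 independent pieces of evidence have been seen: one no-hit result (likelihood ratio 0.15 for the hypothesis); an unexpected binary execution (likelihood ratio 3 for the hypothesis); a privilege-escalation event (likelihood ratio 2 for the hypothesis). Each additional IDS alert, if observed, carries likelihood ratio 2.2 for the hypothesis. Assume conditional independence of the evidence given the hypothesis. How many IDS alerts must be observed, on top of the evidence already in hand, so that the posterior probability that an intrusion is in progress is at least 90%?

Prior odds = 0.029/0.971 = 29/971.
Combined Bayes factor of the evidence already in hand = 0.15 × 3 × 2 = 0.9.
Odds after that evidence = (29/971) × 0.9 = 261/9710.
Target odds = 0.9/0.1 = 9.
Need 2.2ⁿ ≥ 9 ÷ (261/9710) = 9710/29.
2.2⁷ = 19487171/78125 falls short of 9710/29 but 2.2⁸ = 214358881/390625 reaches it, so n = 8.

8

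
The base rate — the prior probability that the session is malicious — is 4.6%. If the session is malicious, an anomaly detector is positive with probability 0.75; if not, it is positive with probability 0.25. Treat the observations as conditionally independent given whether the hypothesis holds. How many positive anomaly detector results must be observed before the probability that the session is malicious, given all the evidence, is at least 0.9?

5

Prior odds: 0.046 ÷ 0.954 = 23/477.
Likelihood ratio of a positive = 0.75/0.25 = 3.
Target posterior odds = 0.9/0.1 = 9.
Need (23/477) × 3ⁿ ≥ 9, i.e. 3ⁿ ≥ 4293/23.
3⁴ = 81 falls short of 4293/23 but 3⁵ = 243 reaches it, so n = 5.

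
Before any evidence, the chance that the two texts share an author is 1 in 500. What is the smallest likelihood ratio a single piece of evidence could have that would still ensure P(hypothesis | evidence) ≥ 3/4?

1497

Prior odds = 0.002/0.998 = 1/499.
Target odds = 0.75/0.25 = 3.
Required Bayes factor = 3 ÷ (1/499) = 1497.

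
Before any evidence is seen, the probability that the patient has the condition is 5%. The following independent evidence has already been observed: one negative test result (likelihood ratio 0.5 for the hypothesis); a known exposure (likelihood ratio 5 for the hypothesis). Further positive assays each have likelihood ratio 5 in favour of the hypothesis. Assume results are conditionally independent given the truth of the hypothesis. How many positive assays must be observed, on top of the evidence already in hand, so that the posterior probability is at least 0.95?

Prior odds = 0.05/0.95 = 1/19.
Combined Bayes factor of the evidence already in hand = 0.5 × 5 = 2.5.
Odds after that evidence = (1/19) × 2.5 = 5/38.
Target odds = 0.95/0.05 = 19.
Need 5ⁿ ≥ 19 ÷ (5/38) = 144.4.
5³ = 125 falls short of 144.4 but 5⁴ = 625 reaches it, so n = 4.

4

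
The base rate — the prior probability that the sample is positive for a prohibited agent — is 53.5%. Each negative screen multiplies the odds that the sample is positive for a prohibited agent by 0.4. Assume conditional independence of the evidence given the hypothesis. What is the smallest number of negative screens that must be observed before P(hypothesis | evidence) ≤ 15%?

3

Prior odds: 0.535 ÷ 0.465 = 107/93.
Likelihood ratio per negative screen = 0.4.
Target odds: 0.15 ÷ 0.85 = 3/17.
Need (107/93) × 0.4ⁿ ≤ 3/17, i.e. 0.4ⁿ ≤ 279/1819.
0.4² = 0.16 is still above 279/1819 but 0.4³ = 0.064 is at or below it, so n = 3.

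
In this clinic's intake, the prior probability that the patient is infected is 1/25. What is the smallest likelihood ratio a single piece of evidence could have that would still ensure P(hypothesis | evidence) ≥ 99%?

2376

Prior odds = 0.04/0.96 = 1/24.
Target odds = 0.99/0.01 = 99.
Required Bayes factor = 99 ÷ (1/24) = 2376.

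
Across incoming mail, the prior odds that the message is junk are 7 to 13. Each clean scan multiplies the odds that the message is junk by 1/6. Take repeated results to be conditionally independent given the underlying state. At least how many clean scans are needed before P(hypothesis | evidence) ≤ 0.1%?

Prior odds = 7/13.
Likelihood ratio per clean scan = 1/6.
Target odds: 0.001 ÷ 0.999 = 1/999.
Need (7/13) × (1/6)ⁿ ≤ 1/999, i.e. (1/6)ⁿ ≤ 13/6993.
(1/6)³ = 1/216 is still above 13/6993 but (1/6)⁴ = 1/1296 is at or below it, so n = 4.

4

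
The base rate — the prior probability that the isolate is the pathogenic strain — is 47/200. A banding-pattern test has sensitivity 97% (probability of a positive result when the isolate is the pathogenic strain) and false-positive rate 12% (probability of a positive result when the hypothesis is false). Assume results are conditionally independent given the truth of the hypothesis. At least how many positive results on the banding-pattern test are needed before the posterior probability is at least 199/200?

4

Prior odds = 0.235/0.765 = 47/153.
Likelihood ratio of a positive result = 0.97/0.12 = 97/12.
Target odds: 0.995 ÷ 0.005 = 199.
Need (47/153) × (97/12)ⁿ ≥ 199, i.e. (97/12)ⁿ ≥ 30447/47.
(97/12)³ = 912673/1728 falls short of 30447/47 but (97/12)⁴ = 88529281/20736 reaches it, so n = 4.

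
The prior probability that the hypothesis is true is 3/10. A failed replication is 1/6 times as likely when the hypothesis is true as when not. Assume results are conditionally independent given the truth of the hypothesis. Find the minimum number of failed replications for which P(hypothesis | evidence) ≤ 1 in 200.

3

Prior odds: 0.3 ÷ 0.7 = 3/7.
Likelihood ratio per failed replication = 1/6.
Target odds: 0.005 ÷ 0.995 = 1/199.
Require (1/6)ⁿ ≤ 1/199 ÷ (3/7) = 7/597.
(1/6)² = 1/36 is still above 7/597 but (1/6)³ = 1/216 is at or below it, so n = 3.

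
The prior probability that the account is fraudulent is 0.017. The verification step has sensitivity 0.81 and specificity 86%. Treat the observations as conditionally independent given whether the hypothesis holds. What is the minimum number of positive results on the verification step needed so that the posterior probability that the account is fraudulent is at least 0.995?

6

Prior odds: 0.017 ÷ 0.983 = 17/983.
False-positive rate = 1 − 0.86 = 0.14; likelihood ratio of a positive = 0.81/0.14 = 81/14.
Target posterior odds = 0.995/0.005 = 199.
Require (81/14)ⁿ ≥ 199 ÷ (17/983) = 195617/17.
(81/14)⁵ ≈6483.13 falls short of 195617/17 but (81/14)⁶ ≈37509.6 reaches it, so n = 6.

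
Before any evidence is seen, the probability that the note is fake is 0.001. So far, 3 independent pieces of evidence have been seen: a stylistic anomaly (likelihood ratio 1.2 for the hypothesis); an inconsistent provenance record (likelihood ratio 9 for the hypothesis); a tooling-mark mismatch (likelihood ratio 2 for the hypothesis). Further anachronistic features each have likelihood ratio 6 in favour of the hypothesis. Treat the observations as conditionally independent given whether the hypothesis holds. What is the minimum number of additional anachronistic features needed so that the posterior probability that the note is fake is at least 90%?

Prior odds = 0.001/0.999 = 1/999.
Combined Bayes factor of the evidence already in hand = 1.2 × 9 × 2 = 21.6.
Odds after that evidence = (1/999) × 21.6 = 4/185.
Target odds = 0.9/0.1 = 9.
Need 6ⁿ ≥ 9 ÷ (4/185) = 416.25.
6³ = 216 falls short of 416.25 but 6⁴ = 1296 reaches it, so n = 4.

4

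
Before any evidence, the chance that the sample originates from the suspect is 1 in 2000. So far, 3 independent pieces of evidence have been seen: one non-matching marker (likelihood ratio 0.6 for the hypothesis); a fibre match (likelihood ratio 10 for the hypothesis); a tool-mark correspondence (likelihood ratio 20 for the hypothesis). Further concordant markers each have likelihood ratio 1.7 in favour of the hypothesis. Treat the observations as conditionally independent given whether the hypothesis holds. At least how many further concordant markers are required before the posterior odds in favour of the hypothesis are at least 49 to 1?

Prior odds = 0.0005/0.9995 = 1/1999.
Combined Bayes factor of the evidence already in hand = 0.6 × 10 × 20 = 120.
Odds after that evidence = (1/1999) × 120 = 120/1999.
Target odds = 49.
Need 1.7ⁿ ≥ 49 ÷ (120/1999) = 97951/120.
1.7¹² ≈582.622 falls short of 97951/120 but 1.7¹³ ≈990.458 reaches it, so n = 13.

13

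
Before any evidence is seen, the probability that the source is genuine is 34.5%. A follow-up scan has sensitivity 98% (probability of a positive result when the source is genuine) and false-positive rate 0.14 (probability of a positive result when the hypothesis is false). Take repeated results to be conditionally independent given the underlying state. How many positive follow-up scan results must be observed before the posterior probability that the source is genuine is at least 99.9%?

4

Prior odds = 0.345/0.655 = 69/131.
Likelihood ratio of a positive result = 0.98/0.14 = 7.
Target odds: 0.999 ÷ 0.001 = 999.
Need (69/131) × 7ⁿ ≥ 999, i.e. 7ⁿ ≥ 43623/23.
7³ = 343 falls short of 43623/23 but 7⁴ = 2401 reaches it, so n = 4.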